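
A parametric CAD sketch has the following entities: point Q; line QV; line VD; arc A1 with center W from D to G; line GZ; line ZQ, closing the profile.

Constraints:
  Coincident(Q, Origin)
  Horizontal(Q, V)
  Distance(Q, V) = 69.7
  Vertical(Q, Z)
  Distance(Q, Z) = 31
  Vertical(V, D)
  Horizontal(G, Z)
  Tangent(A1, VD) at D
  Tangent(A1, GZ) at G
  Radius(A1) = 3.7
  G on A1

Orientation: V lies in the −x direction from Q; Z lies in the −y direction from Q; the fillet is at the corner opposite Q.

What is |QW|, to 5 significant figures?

71.423

QZ is vertical with |QZ| = 31.0 and Z on the −y side, so Z = (0.0000, -31.000). The virtual corner opposite Q is at (-69.700, -31.000). The tangent condition forces WD to be normal to VD and tangency of A1 to GZ means the radius WG is perpendicular to GZ, with radius 3.7, so the center W sits 3.7 in from both sides at W = (-66.000, -27.300). Then |QW| = |W − Q| = 71.423.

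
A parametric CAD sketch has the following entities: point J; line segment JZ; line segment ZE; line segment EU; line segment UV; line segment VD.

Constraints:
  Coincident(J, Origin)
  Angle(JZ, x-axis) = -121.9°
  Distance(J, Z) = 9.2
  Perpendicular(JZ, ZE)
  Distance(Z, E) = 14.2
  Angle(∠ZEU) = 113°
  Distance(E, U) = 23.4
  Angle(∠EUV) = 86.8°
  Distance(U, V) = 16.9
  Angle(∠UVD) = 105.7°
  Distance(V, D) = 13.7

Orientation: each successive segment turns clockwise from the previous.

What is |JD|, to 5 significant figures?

6.9301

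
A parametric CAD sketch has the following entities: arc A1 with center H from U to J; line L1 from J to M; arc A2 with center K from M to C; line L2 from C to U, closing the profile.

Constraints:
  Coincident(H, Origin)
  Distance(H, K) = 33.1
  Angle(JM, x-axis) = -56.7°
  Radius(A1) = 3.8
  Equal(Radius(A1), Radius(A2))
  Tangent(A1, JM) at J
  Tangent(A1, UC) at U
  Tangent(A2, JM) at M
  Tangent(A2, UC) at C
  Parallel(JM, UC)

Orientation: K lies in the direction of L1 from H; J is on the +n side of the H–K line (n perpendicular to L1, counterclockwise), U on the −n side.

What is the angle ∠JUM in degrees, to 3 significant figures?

77.1°

The slot axis is L1's direction at -56.7°, so u = (cos -56.7°, sin -56.7°) = (0.549, -0.836) and n = (−sin -56.7°, cos -56.7°) = (0.836, 0.549). H is at the origin and K lies 33.1 along u from H, so K = 33.1·u = (18.2, -27.7). Tangency of A1 to both parallel lines with radius 3.8 puts J and U at H ± 3.8·n: J = (3.18, 2.09), U = (-3.18, -2.09). Equal radii place M and C the same way about K: M = K + 3.8·n = (21.3, -25.6), C = K − 3.8·n = (15.0, -29.8). Then cos ∠JUM = UJ·UM / (|UJ||UM|), giving 77.1°.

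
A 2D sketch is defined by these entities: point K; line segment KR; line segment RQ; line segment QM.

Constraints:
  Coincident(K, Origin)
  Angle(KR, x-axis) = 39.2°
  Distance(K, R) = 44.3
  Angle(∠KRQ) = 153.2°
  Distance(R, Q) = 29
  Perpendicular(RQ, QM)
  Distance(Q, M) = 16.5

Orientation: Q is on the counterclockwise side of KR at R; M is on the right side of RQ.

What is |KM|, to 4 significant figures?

77.64

∠KRQ = 153.2°, so RQ runs at 39.2° + (180° − 153.2°) = 66.00° from the x-axis; with |RQ| = 29.0, Q = R + 29.0·(cos 66.00°, sin 66.00°) = (46.13, 54.49). RQ is perpendicular to QM; with |QM| = 16.5 on the right of RQ, M = Q + 16.5·(0.9135, -0.4067) = (61.20, 47.78). Then |KM| = |M − K| = 77.64.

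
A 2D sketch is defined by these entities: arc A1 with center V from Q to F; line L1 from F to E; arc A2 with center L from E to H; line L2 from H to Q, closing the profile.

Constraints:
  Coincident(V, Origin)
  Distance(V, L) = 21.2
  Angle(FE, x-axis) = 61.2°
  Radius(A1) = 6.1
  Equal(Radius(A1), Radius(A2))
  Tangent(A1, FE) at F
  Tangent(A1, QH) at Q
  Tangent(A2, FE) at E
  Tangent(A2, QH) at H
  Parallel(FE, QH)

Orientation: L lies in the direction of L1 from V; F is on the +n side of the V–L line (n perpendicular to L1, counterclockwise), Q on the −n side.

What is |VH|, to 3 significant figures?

22.1

Tangency of A1 to both parallel lines with radius 6.1 puts F and Q at V ± 6.1·n: F = (-5.35, 2.94), Q = (5.35, -2.94). Equal radii place E and H the same way about L: E = L + 6.1·n = (4.87, 21.5), H = L − 6.1·n = (15.6, 15.6). Then |VH| = |H − V| = 22.1.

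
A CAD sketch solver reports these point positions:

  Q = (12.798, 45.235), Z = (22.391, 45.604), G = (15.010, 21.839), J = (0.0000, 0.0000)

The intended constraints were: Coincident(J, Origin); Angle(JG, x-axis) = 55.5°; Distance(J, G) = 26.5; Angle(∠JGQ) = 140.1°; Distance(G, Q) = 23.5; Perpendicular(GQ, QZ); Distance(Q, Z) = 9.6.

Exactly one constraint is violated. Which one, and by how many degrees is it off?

Perpendicular(GQ, QZ) — off by 3.20°.

J = (0.00, 0.00) ✓; JG at 55.50° ✓; |JG| = 26.50 ✓; ∠JGQ = 140.1° ✓; |GQ| = 23.50 ✓; ∠(GQ, QZ) = 93.20° ✗; |QZ| = 9.600 ✓.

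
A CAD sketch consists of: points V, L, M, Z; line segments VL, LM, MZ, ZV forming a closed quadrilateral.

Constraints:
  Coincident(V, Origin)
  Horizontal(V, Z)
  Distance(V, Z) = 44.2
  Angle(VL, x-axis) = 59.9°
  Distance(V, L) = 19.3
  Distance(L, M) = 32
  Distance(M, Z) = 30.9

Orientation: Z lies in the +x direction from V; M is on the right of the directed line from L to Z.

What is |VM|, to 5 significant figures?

22.254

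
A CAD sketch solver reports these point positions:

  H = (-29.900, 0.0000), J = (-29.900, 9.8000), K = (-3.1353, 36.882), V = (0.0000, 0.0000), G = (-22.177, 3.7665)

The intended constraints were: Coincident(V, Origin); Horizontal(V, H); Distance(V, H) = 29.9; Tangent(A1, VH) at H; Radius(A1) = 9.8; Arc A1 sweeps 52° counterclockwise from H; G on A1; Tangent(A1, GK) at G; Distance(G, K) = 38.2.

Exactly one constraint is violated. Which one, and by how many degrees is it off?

Tangent(A1, GK) at G — off by 8.10°.

V = (0.00, 0.00) ✓; V.y = 0.00, H.y = 0.00 ✓; |VH| = 29.90 ✓; ∠(JH, HV) = 90.00° ✓; |JH| = 9.800 ✓; bearing(J→G) − bearing(J→H) = 52.00° ✓; |JG| = 9.800 ✓; ∠(JG, GK) = 81.90° ✗; |GK| = 38.20 ✓.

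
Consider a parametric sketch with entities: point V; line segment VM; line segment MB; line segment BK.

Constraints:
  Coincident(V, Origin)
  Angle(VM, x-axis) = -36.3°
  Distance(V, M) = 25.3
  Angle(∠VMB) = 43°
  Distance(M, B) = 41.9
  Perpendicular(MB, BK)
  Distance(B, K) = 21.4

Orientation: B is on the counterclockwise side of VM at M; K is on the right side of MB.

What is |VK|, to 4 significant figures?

45.18

∠VMB = 43.0°, so MB runs at -36.3° + (180° − 43.0°) = 100.7° from the x-axis; with |MB| = 41.9, B = M + 41.9·(cos 100.7°, sin 100.7°) = (12.61, 26.19). MB ⟂ BK; with |BK| = 21.4 on the right of MB, K = B + 21.4·(0.9826, 0.1857) = (33.64, 30.17). Then |VK| = |K − V| = 45.18.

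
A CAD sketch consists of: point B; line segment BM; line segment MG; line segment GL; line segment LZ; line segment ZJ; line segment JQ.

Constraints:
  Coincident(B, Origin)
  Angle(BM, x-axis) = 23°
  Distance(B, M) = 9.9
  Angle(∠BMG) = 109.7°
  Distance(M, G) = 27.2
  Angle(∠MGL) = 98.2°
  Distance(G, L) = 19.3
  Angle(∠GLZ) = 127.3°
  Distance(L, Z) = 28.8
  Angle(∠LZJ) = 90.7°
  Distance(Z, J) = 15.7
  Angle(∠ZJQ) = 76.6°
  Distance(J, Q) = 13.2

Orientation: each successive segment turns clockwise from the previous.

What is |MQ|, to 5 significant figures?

23.634

B is at the origin; BM runs at 23.0° with length 9.9, so M = (9.1130, 3.8682). ∠BMG = 109.7° gives MG at -47.300° from the x-axis; with |MG| = 27.2, G = (27.559, -16.121). ∠MGL = 98.2° gives GL at -129.10° from the x-axis; with |GL| = 19.3, L = (15.387, -31.099). ∠GLZ = 127.3° gives LZ at 178.20° from the x-axis; with |LZ| = 28.8, Z = (-13.399, -30.195). ∠LZJ = 90.7° gives ZJ at 88.900° from the x-axis; with |ZJ| = 15.7, J = (-13.097, -14.497). ∠ZJQ = 76.6° gives JQ at -14.500° from the x-axis; with |JQ| = 13.2, Q = (-0.31794, -17.802). Then |MQ| = |Q − M| = 23.634.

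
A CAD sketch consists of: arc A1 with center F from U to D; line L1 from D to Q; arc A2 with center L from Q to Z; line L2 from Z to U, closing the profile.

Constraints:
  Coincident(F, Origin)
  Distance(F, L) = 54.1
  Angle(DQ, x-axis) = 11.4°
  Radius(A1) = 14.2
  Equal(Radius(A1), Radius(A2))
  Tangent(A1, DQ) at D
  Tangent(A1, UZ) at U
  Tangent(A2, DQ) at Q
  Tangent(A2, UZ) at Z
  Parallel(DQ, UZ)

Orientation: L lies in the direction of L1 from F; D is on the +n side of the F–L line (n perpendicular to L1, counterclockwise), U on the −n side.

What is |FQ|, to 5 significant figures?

55.933

The slot axis is L1's direction at 11.4°, so u = (cos 11.4°, sin 11.4°) = (0.98027, 0.19766) and n = (−sin 11.4°, cos 11.4°) = (-0.19766, 0.98027). F is at the origin and L lies 54.1 along u from F, so L = 54.1·u = (53.033, 10.693). Tangency of A1 to both parallel lines with radius 14.2 puts D and U at F ± 14.2·n: D = (-2.8067, 13.920), U = (2.8067, -13.920). Equal radii place Q and Z the same way about L: Q = L + 14.2·n = (50.226, 24.613), Z = L − 14.2·n = (55.839, -3.2266). Then |FQ| = |Q − F| = 55.933.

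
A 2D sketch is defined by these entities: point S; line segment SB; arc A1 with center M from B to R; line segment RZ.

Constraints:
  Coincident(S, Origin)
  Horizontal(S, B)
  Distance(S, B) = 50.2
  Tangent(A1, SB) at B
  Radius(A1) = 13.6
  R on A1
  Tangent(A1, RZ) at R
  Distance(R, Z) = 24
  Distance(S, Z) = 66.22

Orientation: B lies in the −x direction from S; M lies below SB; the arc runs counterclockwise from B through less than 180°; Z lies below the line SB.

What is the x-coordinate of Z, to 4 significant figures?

-51.90

S is at the origin; SB is horizontal with |SB| = 50.2 and B on the −x side, so B = (-50.20, 0.000). Tangency of A1 to SB means the radius MB is perpendicular to SB, so M = B + (0, -13.6) = (-50.20, -13.60). Since MR ⟂ RZ (tangency), |MZ| = √(13.6² + 24.0²) = 27.59 regardless of where R sits on A1. So Z lies on both circle(S, 66.22) and circle(M, 27.59); the below-SB intersection is Z = (-51.90, -41.13). R is the foot of the tangent from Z: R = (-62.42, -19.57).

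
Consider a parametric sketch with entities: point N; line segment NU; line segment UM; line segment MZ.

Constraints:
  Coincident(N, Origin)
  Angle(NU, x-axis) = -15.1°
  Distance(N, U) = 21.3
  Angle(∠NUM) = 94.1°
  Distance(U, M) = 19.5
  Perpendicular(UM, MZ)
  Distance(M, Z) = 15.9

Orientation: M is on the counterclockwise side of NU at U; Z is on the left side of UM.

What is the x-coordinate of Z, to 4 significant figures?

11.96

∠NUM = 94.1°, so UM runs at -15.1° + (180° − 94.1°) = 70.80° from the x-axis; with |UM| = 19.5, M = U + 19.5·(cos 70.80°, sin 70.80°) = (26.98, 12.87). UM ⟂ MZ; with |MZ| = 15.9 on the left of UM, Z = M + 15.9·(-0.9444, 0.3289) = (11.96, 18.10). So Z.x = 11.96.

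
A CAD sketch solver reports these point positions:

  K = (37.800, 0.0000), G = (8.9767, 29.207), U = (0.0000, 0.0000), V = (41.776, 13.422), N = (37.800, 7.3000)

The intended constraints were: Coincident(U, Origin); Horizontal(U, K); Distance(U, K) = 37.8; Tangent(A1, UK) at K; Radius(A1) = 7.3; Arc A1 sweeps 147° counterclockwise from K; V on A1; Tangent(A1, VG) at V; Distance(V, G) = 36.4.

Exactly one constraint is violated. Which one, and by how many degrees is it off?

Tangent(A1, VG) at V — off by 7.30°.

U = (0.00, 0.00) ✓; U.y = 0.00, K.y = 0.00 ✓; |UK| = 37.80 ✓; ∠(NK, KU) = 90.00° ✓; |NK| = 7.300 ✓; bearing(N→V) − bearing(N→K) = 147.0° ✓; |NV| = 7.300 ✓; ∠(NV, VG) = 82.70° ✗; |VG| = 36.40 ✓.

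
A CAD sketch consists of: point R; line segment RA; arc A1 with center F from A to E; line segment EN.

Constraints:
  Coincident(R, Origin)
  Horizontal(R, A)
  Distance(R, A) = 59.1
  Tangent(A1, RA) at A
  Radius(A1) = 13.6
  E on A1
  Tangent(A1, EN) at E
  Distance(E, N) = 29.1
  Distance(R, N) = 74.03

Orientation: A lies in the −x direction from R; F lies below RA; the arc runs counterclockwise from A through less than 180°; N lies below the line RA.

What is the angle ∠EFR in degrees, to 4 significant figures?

166.4°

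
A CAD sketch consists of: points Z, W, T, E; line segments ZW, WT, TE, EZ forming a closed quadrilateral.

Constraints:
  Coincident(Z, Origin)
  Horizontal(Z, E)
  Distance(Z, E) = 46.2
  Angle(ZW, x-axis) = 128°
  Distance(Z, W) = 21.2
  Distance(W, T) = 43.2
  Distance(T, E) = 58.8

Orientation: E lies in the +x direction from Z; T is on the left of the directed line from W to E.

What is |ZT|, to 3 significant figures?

51.9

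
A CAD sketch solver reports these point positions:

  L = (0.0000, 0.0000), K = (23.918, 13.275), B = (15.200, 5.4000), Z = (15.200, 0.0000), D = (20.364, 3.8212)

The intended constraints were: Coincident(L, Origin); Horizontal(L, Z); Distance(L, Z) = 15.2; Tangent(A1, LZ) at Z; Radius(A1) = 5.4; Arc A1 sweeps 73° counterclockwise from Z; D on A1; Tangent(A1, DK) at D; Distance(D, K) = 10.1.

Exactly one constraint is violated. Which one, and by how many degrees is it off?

Tangent(A1, DK) at D — off by 3.60°.

L = (0.00, 0.00) ✓; L.y = 0.00, Z.y = 0.00 ✓; |LZ| = 15.20 ✓; ∠(BZ, ZL) = 90.00° ✓; |BZ| = 5.400 ✓; bearing(B→D) − bearing(B→Z) = 73.00° ✓; |BD| = 5.400 ✓; ∠(BD, DK) = 93.60° ✗; |DK| = 10.10 ✓.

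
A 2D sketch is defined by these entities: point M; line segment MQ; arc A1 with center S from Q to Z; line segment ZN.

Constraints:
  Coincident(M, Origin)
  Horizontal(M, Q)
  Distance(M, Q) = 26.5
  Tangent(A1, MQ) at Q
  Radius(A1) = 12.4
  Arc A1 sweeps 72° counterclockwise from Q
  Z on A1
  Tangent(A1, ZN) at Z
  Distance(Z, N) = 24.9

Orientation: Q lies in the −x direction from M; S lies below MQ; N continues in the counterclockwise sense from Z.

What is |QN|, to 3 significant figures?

37.7

M is at the origin; MQ is horizontal with |MQ| = 26.5 and Q on the −x side, so Q = (-26.5, 0.00). The tangent condition forces SQ to be normal to MQ, so S = Q + (0, -12.4) = (-26.5, -12.4). On A1, Q sits at bearing 90° from S; a 72° counterclockwise sweep puts Z at bearing 162°, so Z = S + 12.4·(cos 162°, sin 162°) = (-38.3, -8.57). Since A1 is tangent to ZN there, SZ ⟂ ZN, so ZN runs along (−sin 162°, cos 162°); with |ZN| = 24.9, N = (-46.0, -32.2). Then |QN| = |N − Q| = 37.7.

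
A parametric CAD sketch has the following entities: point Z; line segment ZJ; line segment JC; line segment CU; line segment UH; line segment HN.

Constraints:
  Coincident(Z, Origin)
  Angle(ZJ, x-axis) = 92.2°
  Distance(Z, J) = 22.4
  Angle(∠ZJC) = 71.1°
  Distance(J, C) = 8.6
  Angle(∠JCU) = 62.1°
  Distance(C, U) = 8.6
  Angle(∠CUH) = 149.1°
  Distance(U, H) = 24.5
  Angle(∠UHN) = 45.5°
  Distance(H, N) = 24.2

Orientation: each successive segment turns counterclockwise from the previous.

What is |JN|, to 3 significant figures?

11.3

Z is at the origin; ZJ runs at 92.2° with length 22.4, so J = (-0.860, 22.4). ∠ZJC = 71.1° gives JC at -159° from the x-axis; with |JC| = 8.6, C = (-8.88, 19.3). ∠JCU = 62.1° gives CU at -41.0° from the x-axis; with |CU| = 8.6, U = (-2.39, 13.6). ∠CUH = 149.1° gives UH at -10.1° from the x-axis; with |UH| = 24.5, H = (21.7, 9.35). ∠UHN = 45.5° gives HN at 124° from the x-axis; with |HN| = 24.2, N = (8.06, 29.3). Then |JN| = |N − J| = 11.3.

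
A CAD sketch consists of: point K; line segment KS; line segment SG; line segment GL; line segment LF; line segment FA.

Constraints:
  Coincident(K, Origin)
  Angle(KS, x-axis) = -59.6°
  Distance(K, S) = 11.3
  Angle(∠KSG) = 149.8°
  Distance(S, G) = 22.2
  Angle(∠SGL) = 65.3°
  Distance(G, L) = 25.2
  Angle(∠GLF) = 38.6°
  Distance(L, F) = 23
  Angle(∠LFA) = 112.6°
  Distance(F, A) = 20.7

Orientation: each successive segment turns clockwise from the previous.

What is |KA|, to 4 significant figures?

36.92

K is at the origin; KS runs at -59.6° with length 11.3, so S = (5.718, -9.746). ∠KSG = 149.8° gives SG at -89.80° from the x-axis; with |SG| = 22.2, G = (5.796, -31.95). ∠SGL = 65.3° gives GL at 155.5° from the x-axis; with |GL| = 25.2, L = (-17.14, -21.50). ∠GLF = 38.6° gives LF at 14.10° from the x-axis; with |LF| = 23.0, F = (5.172, -15.89). ∠LFA = 112.6° gives FA at -53.30° from the x-axis; with |FA| = 20.7, A = (17.54, -32.49). Then |KA| = |A − K| = 36.92.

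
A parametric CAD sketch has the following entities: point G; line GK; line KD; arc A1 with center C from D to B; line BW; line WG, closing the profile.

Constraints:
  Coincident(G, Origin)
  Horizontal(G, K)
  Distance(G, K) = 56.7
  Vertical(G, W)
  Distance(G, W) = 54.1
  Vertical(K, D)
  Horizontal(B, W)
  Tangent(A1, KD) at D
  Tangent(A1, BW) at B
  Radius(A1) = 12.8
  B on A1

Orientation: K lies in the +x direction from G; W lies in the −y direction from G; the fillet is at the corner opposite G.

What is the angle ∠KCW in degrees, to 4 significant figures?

123.5°

G is at the origin; GK is horizontal with |GK| = 56.7 and K on the +x side, so K = (56.70, 0.000). GW is vertical with |GW| = 54.1 and W on the −y side, so W = (0.000, -54.10). The virtual corner opposite G is at (56.70, -54.10). Since A1 is tangent to KD there, CD ⟂ KD and tangency of A1 to BW means the radius CB is perpendicular to BW, with radius 12.8, so the center C sits 12.8 in from both sides at C = (43.90, -41.30). Then cos ∠KCW = CK·CW / (|CK||CW|), giving 123.5°.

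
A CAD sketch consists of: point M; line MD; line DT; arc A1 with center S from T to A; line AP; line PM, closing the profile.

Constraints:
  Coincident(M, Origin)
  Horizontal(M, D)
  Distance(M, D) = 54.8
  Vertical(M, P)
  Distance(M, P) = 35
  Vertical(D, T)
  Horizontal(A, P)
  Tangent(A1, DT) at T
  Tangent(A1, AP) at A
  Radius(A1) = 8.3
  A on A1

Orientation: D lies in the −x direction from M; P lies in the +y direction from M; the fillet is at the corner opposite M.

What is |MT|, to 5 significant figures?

60.958

M is at the origin; M and D share the same y with |MD| = 54.8 and D on the −x side, so D = (-54.800, 0.0000). MP is vertical with |MP| = 35.0 and P on the +y side, so P = (0.0000, 35.000). The virtual corner opposite M is at (-54.800, 35.000). Tangency of A1 to DT means the radius ST is perpendicular to DT and since A1 is tangent to AP there, SA ⟂ AP, with radius 8.3, so the center S sits 8.3 in from both sides at S = (-46.500, 26.700). That places the tangent points at T = (-54.800, 26.700) on DT and A = (-46.500, 35.000) on AP. Then |MT| = |T − M| = 60.958.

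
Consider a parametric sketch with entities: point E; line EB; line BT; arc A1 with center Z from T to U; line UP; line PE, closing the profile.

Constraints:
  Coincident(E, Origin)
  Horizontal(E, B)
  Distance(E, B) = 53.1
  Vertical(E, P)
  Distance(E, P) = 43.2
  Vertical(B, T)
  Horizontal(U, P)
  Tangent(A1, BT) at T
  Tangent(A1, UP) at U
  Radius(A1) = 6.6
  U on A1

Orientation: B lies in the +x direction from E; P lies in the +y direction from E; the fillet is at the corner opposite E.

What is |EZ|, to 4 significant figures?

59.18

E is at the origin; E and B share the same y with |EB| = 53.1 and B on the +x side, so B = (53.10, 0.000). E and P share the same x with |EP| = 43.2 and P on the +y side, so P = (0.000, 43.20). The virtual corner opposite E is at (53.10, 43.20). Since A1 is tangent to BT there, ZT ⟂ BT and tangency of A1 to UP means the radius ZU is perpendicular to UP, with radius 6.6, so the center Z sits 6.6 in from both sides at Z = (46.50, 36.60). Then |EZ| = |Z − E| = 59.18.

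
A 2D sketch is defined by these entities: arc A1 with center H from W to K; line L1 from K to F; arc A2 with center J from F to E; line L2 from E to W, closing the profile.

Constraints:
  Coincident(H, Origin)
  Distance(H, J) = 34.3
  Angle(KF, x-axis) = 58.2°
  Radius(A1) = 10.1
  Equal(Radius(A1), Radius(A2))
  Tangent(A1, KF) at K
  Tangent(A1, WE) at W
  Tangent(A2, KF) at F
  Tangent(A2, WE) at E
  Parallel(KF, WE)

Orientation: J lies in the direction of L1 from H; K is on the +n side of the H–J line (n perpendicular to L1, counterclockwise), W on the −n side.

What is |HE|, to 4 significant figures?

35.76

The slot axis is L1's direction at 58.2°, so u = (cos 58.2°, sin 58.2°) = (0.5270, 0.8499) and n = (−sin 58.2°, cos 58.2°) = (-0.8499, 0.5270). H is at the origin and J lies 34.3 along u from H, so J = 34.3·u = (18.07, 29.15). Tangency of A1 to both parallel lines with radius 10.1 puts K and W at H ± 10.1·n: K = (-8.584, 5.322), W = (8.584, -5.322). Equal radii place F and E the same way about J: F = J + 10.1·n = (9.491, 34.47), E = J − 10.1·n = (26.66, 23.83). Then |HE| = |E − H| = 35.76.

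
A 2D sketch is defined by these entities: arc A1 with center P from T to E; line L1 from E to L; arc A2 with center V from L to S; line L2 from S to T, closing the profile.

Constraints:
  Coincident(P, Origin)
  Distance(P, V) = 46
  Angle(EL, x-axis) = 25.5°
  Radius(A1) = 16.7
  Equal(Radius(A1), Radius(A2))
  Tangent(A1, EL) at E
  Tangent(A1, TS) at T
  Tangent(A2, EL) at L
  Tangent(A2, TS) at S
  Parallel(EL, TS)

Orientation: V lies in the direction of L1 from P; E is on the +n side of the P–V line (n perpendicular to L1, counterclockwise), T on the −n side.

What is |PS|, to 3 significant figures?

48.9

The slot axis is L1's direction at 25.5°, so u = (cos 25.5°, sin 25.5°) = (0.903, 0.431) and n = (−sin 25.5°, cos 25.5°) = (-0.431, 0.903). P is at the origin and V lies 46.0 along u from P, so V = 46.0·u = (41.5, 19.8). Tangency of A1 to both parallel lines with radius 16.7 puts E and T at P ± 16.7·n: E = (-7.19, 15.1), T = (7.19, -15.1). Equal radii place L and S the same way about V: L = V + 16.7·n = (34.3, 34.9), S = V − 16.7·n = (48.7, 4.73). Then |PS| = |S − P| = 48.9.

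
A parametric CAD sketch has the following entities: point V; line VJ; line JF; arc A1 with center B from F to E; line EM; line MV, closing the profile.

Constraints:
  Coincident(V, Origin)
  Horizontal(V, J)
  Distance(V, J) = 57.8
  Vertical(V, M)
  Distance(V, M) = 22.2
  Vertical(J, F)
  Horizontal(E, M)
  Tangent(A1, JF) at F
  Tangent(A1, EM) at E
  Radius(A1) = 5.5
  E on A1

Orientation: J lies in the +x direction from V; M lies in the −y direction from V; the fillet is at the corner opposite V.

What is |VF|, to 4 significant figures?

60.16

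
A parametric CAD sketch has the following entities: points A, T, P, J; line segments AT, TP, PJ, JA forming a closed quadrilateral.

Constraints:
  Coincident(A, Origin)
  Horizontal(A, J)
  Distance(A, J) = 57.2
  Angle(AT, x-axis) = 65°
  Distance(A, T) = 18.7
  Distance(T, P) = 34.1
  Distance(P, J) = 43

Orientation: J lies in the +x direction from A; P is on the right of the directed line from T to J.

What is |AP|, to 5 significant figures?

23.412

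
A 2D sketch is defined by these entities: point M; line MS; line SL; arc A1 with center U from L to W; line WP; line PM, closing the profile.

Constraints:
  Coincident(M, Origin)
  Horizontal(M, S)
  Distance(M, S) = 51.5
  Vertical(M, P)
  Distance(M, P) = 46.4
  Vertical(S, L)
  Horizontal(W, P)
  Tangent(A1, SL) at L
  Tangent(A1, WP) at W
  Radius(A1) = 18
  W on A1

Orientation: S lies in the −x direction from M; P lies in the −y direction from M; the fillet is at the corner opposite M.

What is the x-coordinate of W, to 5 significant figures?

-33.500

The virtual corner opposite M is at (-51.500, -46.400). Since A1 is tangent to SL there, UL ⟂ SL and tangency of A1 to WP means the radius UW is perpendicular to WP, with radius 18.0, so the center U sits 18.0 in from both sides at U = (-33.500, -28.400). That places the tangent points at L = (-51.500, -28.400) on SL and W = (-33.500, -46.400) on WP. So W.x = -33.500.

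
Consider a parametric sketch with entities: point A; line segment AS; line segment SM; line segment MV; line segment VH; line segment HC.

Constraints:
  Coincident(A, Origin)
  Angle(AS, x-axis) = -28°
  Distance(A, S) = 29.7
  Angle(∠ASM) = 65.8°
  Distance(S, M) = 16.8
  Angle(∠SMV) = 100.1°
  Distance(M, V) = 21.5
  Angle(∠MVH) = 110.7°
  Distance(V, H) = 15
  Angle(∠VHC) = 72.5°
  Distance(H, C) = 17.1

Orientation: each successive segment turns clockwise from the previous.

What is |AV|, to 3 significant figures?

10.3

∠ASM = 65.8° gives SM at -142° from the x-axis; with |SM| = 16.8, M = (12.9, -24.2). ∠SMV = 100.1° gives MV at 138° from the x-axis; with |MV| = 21.5, V = (-3.00, -9.83). Then |AV| = |V − A| = 10.3.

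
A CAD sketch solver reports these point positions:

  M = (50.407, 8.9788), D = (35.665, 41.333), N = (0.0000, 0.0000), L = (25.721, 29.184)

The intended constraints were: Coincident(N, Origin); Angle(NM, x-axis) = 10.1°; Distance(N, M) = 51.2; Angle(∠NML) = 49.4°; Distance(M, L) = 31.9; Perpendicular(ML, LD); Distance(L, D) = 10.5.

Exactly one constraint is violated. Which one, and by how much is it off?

Distance(L, D) = 10.5 — off by 5.20.

N = (0.00, 0.00) ✓; NM at 10.10° ✓; |NM| = 51.20 ✓; ∠NML = 49.40° ✓; |ML| = 31.90 ✓; ∠(ML, LD) = 90.00° ✓; |LD| = 15.70 ✗.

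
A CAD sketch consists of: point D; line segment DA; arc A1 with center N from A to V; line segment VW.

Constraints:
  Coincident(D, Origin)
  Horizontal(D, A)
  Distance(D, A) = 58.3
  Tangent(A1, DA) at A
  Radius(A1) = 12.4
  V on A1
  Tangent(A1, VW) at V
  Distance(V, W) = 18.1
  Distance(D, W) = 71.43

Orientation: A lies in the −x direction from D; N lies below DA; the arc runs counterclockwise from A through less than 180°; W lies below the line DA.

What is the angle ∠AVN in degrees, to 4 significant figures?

33.84°

Checks: |NV| = 12.40 ✓; ∠(NV, VW) = 90.00° ✓; |VW| = 18.10 ✓; |DW| = 71.43 ✓.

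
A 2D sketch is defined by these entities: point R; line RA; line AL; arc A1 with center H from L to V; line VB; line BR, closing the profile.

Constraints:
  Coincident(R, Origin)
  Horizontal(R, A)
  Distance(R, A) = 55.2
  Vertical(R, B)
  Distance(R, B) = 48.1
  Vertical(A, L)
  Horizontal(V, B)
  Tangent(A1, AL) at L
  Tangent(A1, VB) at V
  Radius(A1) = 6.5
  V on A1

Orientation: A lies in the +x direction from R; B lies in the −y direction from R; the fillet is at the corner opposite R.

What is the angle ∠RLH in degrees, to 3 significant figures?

37.0°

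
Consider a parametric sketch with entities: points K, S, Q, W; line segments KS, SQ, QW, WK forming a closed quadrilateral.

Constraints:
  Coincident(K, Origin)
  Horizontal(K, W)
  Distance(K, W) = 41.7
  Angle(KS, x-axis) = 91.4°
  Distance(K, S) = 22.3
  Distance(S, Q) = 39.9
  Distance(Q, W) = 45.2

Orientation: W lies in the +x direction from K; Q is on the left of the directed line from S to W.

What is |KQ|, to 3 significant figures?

55.1

K is at the origin; KW is horizontal with |KW| = 41.7 and W in +x, so W = (41.7, 0). KS runs at 91.4° with |KS| = 22.3, so S = (-0.545, 22.3). Q is determined by |SQ| = 39.9 and |QW| = 45.2 together: it lies at the intersection of circle(S, 39.9) and circle(W, 45.2). With |SW| = 47.8, the foot of the radical line on SW is 19.2 from S and the perpendicular offset is √(39.9² − 19.2²) = 35.0. Taking the left-of-SW solution: Q = (32.7, 44.3).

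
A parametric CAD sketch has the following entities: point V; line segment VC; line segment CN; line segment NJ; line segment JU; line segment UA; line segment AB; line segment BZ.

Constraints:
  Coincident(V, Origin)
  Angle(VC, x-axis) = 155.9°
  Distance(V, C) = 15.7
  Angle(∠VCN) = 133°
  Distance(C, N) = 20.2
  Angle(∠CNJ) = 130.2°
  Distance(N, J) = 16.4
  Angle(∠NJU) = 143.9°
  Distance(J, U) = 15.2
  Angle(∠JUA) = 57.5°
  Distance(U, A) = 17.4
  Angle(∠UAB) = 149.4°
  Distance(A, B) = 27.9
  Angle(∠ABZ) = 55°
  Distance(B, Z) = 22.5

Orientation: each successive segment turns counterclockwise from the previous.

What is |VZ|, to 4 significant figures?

38.18

∠UAB = 149.4° gives AB at 81.90° from the x-axis; with |AB| = 27.9, B = (-18.11, 9.704). ∠ABZ = 55.0° gives BZ at -153.1° from the x-axis; with |BZ| = 22.5, Z = (-38.17, -0.4753). Then |VZ| = |Z − V| = 38.18.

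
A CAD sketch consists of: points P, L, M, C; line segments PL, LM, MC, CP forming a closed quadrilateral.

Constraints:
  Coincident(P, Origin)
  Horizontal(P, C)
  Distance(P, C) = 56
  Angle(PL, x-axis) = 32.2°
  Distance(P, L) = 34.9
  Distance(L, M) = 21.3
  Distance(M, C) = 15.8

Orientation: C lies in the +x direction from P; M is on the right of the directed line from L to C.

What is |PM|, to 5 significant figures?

40.201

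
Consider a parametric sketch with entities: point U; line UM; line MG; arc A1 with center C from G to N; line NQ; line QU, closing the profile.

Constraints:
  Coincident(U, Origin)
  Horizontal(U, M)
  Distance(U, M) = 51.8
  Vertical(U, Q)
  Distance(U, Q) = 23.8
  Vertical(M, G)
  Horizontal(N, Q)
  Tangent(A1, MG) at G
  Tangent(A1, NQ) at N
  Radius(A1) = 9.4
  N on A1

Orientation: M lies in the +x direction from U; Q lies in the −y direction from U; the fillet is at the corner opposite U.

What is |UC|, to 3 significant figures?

44.8

U and Q share the same x with |UQ| = 23.8 and Q on the −y side, so Q = (0.00, -23.8). The virtual corner opposite U is at (51.8, -23.8). The tangent condition forces CG to be normal to MG and the tangent condition forces CN to be normal to NQ, with radius 9.4, so the center C sits 9.4 in from both sides at C = (42.4, -14.4). Then |UC| = |C − U| = 44.8.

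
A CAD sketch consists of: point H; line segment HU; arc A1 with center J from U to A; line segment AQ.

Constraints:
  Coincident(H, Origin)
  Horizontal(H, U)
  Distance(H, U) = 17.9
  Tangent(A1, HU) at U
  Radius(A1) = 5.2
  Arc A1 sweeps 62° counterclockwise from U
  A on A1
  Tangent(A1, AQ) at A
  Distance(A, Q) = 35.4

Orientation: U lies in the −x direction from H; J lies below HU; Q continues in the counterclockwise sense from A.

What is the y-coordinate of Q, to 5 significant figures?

-34.015

H is at the origin; HU is horizontal with |HU| = 17.9 and U on the −x side, so U = (-17.900, 0.0000). Tangency of A1 to HU means the radius JU is perpendicular to HU, so J = U + (0, -5.2) = (-17.900, -5.2000). On A1, U sits at bearing 90° from J; a 62° counterclockwise sweep puts A at bearing 152°, so A = J + 5.2·(cos 152°, sin 152°) = (-22.491, -2.7587). Tangency of A1 to AQ means the radius JA is perpendicular to AQ, so AQ runs along (−sin 152°, cos 152°); with |AQ| = 35.4, Q = (-39.111, -34.015). So Q.y = -34.015.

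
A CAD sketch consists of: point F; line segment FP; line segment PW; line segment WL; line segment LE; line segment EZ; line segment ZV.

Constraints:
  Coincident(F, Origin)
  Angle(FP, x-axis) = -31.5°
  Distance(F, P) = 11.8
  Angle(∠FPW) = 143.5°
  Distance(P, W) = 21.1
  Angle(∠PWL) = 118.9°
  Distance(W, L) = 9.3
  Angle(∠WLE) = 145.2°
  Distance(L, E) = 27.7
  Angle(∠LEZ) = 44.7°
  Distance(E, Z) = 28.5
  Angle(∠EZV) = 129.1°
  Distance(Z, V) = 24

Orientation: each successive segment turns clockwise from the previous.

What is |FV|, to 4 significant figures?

25.80

∠LEZ = 44.7° gives EZ at 60.80° from the x-axis; with |EZ| = 28.5, Z = (-0.6095, -15.75). ∠EZV = 129.1° gives ZV at 9.900° from the x-axis; with |ZV| = 24.0, V = (23.03, -11.62). Then |FV| = |V − F| = 25.80.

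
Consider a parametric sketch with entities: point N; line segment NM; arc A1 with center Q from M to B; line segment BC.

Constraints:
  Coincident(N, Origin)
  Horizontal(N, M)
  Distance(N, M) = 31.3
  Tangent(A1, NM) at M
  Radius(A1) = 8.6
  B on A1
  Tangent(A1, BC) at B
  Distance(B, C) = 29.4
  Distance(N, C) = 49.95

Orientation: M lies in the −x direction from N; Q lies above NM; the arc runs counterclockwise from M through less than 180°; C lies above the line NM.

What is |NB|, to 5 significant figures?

25.472

N is at the origin; N and M share the same y with |NM| = 31.3 and M on the −x side, so M = (-31.300, 0.0000). Tangency of A1 to NM means the radius QM is perpendicular to NM, so Q = M + (0, 8.6) = (-31.300, 8.6000). Since QB ⟂ BC (tangency), |QC| = √(8.6² + 29.4²) = 30.632 regardless of where B sits on A1. So C lies on both circle(N, 49.95) and circle(Q, 30.632); the above-NM intersection is C = (-30.920, 39.230). B is the foot of the tangent from C: B = (-23.017, 10.912).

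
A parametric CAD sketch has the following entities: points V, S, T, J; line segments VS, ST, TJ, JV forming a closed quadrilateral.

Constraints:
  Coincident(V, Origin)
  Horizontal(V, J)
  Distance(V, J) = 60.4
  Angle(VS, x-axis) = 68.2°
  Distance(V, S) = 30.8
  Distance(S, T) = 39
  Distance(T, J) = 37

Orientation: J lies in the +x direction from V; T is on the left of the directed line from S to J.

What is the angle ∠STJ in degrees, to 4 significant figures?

96.47°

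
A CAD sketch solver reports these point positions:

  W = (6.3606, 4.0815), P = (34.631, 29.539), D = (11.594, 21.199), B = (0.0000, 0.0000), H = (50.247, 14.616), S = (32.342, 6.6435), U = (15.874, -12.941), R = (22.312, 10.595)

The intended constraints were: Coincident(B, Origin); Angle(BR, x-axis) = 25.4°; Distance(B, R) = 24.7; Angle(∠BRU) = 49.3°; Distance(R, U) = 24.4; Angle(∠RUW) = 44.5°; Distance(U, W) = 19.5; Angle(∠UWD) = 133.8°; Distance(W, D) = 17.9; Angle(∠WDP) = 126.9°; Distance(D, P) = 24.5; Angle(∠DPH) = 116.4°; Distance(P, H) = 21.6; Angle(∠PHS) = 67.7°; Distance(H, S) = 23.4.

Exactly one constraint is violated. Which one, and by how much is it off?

Distance(H, S) = 23.4 — off by 3.80.

B = (0.00, 0.00) ✓; BR at 25.40° ✓; |BR| = 24.70 ✓; ∠BRU = 49.30° ✓; |RU| = 24.40 ✓; ∠RUW = 44.50° ✓; |UW| = 19.50 ✓; ∠UWD = 133.8° ✓; |WD| = 17.90 ✓; ∠WDP = 126.9° ✓; |DP| = 24.50 ✓; ∠DPH = 116.4° ✓; |PH| = 21.60 ✓; ∠PHS = 67.70° ✓; |HS| = 19.60 ✗.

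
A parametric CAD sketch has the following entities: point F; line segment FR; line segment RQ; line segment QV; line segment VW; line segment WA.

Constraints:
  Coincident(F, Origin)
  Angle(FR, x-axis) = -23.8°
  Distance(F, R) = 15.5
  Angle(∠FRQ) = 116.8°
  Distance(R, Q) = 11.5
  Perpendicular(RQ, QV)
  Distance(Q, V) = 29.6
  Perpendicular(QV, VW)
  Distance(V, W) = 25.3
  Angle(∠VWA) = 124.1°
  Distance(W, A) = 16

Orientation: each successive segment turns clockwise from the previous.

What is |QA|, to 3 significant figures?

38.0

The perpendicularity gives VW at right angles to QV, so VW runs at 93.0°; with |VW| = 25.3, W = (-16.1, 5.98). ∠VWA = 124.1° gives WA at 37.1° from the x-axis; with |WA| = 16.0, A = (-3.34, 15.6). Then |QA| = |A − Q| = 38.0.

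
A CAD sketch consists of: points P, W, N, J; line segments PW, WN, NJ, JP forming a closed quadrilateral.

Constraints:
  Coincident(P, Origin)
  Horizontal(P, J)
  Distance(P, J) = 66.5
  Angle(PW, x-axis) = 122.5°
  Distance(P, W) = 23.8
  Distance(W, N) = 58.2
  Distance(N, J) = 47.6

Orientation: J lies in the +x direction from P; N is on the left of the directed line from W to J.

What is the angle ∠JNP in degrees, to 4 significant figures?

77.18°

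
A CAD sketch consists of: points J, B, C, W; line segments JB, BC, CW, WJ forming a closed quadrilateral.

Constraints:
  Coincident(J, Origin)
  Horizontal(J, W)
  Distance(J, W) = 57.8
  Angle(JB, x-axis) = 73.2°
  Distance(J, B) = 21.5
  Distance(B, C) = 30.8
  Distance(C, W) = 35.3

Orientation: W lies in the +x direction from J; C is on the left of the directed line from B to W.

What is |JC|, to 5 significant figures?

45.639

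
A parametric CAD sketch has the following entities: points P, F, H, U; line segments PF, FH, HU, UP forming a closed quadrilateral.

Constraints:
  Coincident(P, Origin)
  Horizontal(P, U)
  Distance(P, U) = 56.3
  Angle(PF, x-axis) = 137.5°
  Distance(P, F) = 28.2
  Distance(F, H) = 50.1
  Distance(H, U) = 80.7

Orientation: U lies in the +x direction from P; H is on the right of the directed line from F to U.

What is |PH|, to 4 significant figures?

35.94

Checks: P.y = 0.00, U.y = 0.00 ✓; |FH| = 50.10 ✓; |HU| = 80.70 ✓.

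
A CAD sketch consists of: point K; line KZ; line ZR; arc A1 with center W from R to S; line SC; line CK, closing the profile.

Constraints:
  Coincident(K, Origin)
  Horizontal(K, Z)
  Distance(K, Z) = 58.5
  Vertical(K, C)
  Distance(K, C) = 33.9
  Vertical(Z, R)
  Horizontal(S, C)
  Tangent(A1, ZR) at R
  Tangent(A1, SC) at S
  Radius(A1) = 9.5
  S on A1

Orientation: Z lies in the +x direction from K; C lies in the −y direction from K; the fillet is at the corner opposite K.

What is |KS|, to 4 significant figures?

59.58

The virtual corner opposite K is at (58.50, -33.90). Since A1 is tangent to ZR there, WR ⟂ ZR and tangency of A1 to SC means the radius WS is perpendicular to SC, with radius 9.5, so the center W sits 9.5 in from both sides at W = (49.00, -24.40). That places the tangent points at R = (58.50, -24.40) on ZR and S = (49.00, -33.90) on SC. Then |KS| = |S − K| = 59.58.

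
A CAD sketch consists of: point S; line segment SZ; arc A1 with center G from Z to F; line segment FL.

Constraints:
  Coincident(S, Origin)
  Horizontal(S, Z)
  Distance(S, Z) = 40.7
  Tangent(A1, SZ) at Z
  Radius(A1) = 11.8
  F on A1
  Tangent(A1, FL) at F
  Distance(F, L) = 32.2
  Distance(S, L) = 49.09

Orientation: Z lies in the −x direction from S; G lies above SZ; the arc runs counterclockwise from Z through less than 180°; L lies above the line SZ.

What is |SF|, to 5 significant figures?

30.776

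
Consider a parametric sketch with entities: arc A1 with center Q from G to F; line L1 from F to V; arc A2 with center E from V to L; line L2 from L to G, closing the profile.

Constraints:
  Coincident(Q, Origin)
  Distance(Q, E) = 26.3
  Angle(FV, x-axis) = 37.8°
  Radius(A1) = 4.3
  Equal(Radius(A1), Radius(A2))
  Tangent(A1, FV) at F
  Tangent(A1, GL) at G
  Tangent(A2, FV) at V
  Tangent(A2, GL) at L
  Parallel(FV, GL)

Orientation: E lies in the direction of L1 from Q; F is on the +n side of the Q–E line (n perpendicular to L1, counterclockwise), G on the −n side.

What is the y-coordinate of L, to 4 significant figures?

12.72

The slot axis is L1's direction at 37.8°, so u = (cos 37.8°, sin 37.8°) = (0.7902, 0.6129) and n = (−sin 37.8°, cos 37.8°) = (-0.6129, 0.7902). Q is at the origin and E lies 26.3 along u from Q, so E = 26.3·u = (20.78, 16.12). Tangency of A1 to both parallel lines with radius 4.3 puts F and G at Q ± 4.3·n: F = (-2.636, 3.398), G = (2.636, -3.398). Equal radii place V and L the same way about E: V = E + 4.3·n = (18.15, 19.52), L = E − 4.3·n = (23.42, 12.72). So L.y = 12.72.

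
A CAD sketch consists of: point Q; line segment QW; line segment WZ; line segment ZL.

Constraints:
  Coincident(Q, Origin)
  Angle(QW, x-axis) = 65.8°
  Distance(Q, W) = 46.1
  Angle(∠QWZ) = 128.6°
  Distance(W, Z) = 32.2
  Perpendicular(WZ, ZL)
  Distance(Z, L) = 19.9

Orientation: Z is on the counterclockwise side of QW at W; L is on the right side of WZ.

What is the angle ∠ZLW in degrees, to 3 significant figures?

58.3°

∠QWZ = 128.6°, so WZ runs at 65.8° + (180° − 128.6°) = 117° from the x-axis; with |WZ| = 32.2, Z = W + 32.2·(cos 117°, sin 117°) = (4.18, 70.7). WZ is perpendicular to ZL; with |ZL| = 19.9 on the right of WZ, L = Z + 19.9·(0.889, 0.457) = (21.9, 79.8). Then cos ∠ZLW = LZ·LW / (|LZ||LW|), giving 58.3°.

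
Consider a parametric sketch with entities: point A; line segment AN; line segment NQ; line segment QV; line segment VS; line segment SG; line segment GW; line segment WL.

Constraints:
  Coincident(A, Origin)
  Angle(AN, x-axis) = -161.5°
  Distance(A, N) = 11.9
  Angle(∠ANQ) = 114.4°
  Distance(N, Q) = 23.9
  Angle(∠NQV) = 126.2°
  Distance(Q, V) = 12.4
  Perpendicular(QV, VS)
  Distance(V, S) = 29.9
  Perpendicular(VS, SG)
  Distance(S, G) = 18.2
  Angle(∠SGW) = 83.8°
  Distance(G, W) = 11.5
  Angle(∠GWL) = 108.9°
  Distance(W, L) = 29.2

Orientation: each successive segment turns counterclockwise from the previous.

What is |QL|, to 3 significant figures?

26.8

A is at the origin; AN runs at -161.5° with length 11.9, so N = (-11.3, -3.78). ∠ANQ = 114.4° gives NQ at -95.9° from the x-axis; with |NQ| = 23.9, Q = (-13.7, -27.5). ∠NQV = 126.2° gives QV at -42.1° from the x-axis; with |QV| = 12.4, V = (-4.54, -35.9). The perpendicularity gives VS at right angles to QV, so VS runs at 47.9°; with |VS| = 29.9, S = (15.5, -13.7). VS ⟂ SG, so SG runs at 138°; with |SG| = 18.2, G = (2.00, -1.48). ∠SGW = 83.8° gives GW at -126° from the x-axis; with |GW| = 11.5, W = (-4.74, -10.8). ∠GWL = 108.9° gives WL at -54.8° from the x-axis; with |WL| = 29.2, L = (12.1, -34.7). Then |QL| = |L − Q| = 26.8.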